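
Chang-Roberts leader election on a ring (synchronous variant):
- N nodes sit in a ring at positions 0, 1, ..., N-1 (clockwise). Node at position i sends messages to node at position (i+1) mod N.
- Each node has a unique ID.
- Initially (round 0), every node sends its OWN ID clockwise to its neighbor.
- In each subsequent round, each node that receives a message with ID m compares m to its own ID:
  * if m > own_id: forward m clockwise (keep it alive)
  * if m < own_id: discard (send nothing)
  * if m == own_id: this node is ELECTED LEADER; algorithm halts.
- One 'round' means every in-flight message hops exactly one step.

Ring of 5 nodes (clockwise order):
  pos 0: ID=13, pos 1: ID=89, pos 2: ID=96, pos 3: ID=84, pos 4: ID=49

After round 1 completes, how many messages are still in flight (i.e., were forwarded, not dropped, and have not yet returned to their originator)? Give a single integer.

Answer: 3

Derivation:
Round 1: pos1(id89) recv 13: drop; pos2(id96) recv 89: drop; pos3(id84) recv 96: fwd; pos4(id49) recv 84: fwd; pos0(id13) recv 49: fwd
After round 1: 3 messages still in flight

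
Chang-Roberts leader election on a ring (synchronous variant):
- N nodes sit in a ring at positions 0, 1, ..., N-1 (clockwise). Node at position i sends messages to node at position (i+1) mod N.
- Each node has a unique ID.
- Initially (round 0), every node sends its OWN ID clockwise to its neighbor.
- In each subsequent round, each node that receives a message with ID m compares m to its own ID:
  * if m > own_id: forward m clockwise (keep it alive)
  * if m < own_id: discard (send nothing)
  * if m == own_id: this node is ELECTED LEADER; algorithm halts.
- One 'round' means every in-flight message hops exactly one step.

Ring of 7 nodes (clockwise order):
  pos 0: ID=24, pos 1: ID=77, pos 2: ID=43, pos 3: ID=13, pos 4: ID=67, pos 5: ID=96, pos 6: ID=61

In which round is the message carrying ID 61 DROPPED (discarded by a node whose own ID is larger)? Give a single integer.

Round 1: pos1(id77) recv 24: drop; pos2(id43) recv 77: fwd; pos3(id13) recv 43: fwd; pos4(id67) recv 13: drop; pos5(id96) recv 67: drop; pos6(id61) recv 96: fwd; pos0(id24) recv 61: fwd
Round 2: pos3(id13) recv 77: fwd; pos4(id67) recv 43: drop; pos0(id24) recv 96: fwd; pos1(id77) recv 61: drop
Round 3: pos4(id67) recv 77: fwd; pos1(id77) recv 96: fwd
Round 4: pos5(id96) recv 77: drop; pos2(id43) recv 96: fwd
Round 5: pos3(id13) recv 96: fwd
Round 6: pos4(id67) recv 96: fwd
Round 7: pos5(id96) recv 96: ELECTED
Message ID 61 originates at pos 6; dropped at pos 1 in round 2

Answer: 2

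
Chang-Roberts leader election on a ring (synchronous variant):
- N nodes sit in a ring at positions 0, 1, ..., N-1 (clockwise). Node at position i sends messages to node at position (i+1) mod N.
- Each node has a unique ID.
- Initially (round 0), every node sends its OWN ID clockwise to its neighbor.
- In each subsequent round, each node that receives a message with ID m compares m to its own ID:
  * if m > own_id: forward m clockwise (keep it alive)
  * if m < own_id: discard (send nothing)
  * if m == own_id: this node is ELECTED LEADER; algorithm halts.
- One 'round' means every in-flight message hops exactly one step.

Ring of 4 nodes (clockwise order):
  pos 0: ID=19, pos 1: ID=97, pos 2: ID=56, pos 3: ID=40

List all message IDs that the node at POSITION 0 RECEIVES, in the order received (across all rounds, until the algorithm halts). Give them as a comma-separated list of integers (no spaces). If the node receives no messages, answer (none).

Answer: 40,56,97

Derivation:
Round 1: pos1(id97) recv 19: drop; pos2(id56) recv 97: fwd; pos3(id40) recv 56: fwd; pos0(id19) recv 40: fwd
Round 2: pos3(id40) recv 97: fwd; pos0(id19) recv 56: fwd; pos1(id97) recv 40: drop
Round 3: pos0(id19) recv 97: fwd; pos1(id97) recv 56: drop
Round 4: pos1(id97) recv 97: ELECTED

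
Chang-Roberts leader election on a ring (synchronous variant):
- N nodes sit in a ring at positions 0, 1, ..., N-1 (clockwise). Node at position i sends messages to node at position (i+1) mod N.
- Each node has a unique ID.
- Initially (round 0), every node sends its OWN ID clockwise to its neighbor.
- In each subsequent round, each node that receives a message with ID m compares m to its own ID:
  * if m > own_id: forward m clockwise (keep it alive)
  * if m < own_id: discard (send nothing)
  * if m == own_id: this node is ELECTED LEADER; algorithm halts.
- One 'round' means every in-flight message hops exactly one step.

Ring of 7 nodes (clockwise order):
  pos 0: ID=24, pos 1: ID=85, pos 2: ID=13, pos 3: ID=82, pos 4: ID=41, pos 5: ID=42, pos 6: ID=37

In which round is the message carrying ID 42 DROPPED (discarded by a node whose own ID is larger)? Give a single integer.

Answer: 3

Derivation:
Round 1: pos1(id85) recv 24: drop; pos2(id13) recv 85: fwd; pos3(id82) recv 13: drop; pos4(id41) recv 82: fwd; pos5(id42) recv 41: drop; pos6(id37) recv 42: fwd; pos0(id24) recv 37: fwd
Round 2: pos3(id82) recv 85: fwd; pos5(id42) recv 82: fwd; pos0(id24) recv 42: fwd; pos1(id85) recv 37: drop
Round 3: pos4(id41) recv 85: fwd; pos6(id37) recv 82: fwd; pos1(id85) recv 42: drop
Round 4: pos5(id42) recv 85: fwd; pos0(id24) recv 82: fwd
Round 5: pos6(id37) recv 85: fwd; pos1(id85) recv 82: drop
Round 6: pos0(id24) recv 85: fwd
Round 7: pos1(id85) recv 85: ELECTED
Message ID 42 originates at pos 5; dropped at pos 1 in round 3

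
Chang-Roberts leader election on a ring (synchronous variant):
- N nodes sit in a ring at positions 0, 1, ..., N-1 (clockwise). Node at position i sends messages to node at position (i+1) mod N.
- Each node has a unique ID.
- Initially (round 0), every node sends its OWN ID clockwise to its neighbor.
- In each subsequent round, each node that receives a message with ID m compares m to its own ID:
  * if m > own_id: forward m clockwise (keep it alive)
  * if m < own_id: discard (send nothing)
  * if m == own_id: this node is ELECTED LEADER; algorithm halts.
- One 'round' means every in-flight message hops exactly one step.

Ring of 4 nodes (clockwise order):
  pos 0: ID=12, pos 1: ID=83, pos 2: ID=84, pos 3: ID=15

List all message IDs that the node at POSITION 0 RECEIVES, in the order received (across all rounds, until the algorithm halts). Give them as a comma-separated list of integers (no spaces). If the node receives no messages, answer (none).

Round 1: pos1(id83) recv 12: drop; pos2(id84) recv 83: drop; pos3(id15) recv 84: fwd; pos0(id12) recv 15: fwd
Round 2: pos0(id12) recv 84: fwd; pos1(id83) recv 15: drop
Round 3: pos1(id83) recv 84: fwd
Round 4: pos2(id84) recv 84: ELECTED

Answer: 15,84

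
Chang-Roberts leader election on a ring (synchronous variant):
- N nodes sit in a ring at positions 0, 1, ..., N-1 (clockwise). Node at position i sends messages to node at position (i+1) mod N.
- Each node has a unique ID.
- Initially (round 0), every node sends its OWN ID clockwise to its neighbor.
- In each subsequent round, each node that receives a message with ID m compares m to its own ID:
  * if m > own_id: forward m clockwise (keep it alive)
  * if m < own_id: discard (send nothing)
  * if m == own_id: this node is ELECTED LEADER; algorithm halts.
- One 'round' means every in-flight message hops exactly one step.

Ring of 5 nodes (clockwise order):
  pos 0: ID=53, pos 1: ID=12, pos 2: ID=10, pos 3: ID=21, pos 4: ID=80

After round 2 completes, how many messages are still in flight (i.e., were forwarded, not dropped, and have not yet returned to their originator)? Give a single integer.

Answer: 2

Derivation:
Round 1: pos1(id12) recv 53: fwd; pos2(id10) recv 12: fwd; pos3(id21) recv 10: drop; pos4(id80) recv 21: drop; pos0(id53) recv 80: fwd
Round 2: pos2(id10) recv 53: fwd; pos3(id21) recv 12: drop; pos1(id12) recv 80: fwd
After round 2: 2 messages still in flight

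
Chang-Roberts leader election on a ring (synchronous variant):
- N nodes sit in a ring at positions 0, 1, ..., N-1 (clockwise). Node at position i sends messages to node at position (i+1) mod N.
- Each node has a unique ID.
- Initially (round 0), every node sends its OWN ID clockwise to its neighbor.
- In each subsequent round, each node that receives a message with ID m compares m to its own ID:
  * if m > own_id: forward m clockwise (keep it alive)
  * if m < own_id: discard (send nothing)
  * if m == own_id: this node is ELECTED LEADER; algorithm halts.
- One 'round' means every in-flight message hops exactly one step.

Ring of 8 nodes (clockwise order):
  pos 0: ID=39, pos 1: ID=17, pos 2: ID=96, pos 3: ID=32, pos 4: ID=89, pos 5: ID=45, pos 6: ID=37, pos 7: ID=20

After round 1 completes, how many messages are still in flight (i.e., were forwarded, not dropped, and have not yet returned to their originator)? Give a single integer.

Round 1: pos1(id17) recv 39: fwd; pos2(id96) recv 17: drop; pos3(id32) recv 96: fwd; pos4(id89) recv 32: drop; pos5(id45) recv 89: fwd; pos6(id37) recv 45: fwd; pos7(id20) recv 37: fwd; pos0(id39) recv 20: drop
After round 1: 5 messages still in flight

Answer: 5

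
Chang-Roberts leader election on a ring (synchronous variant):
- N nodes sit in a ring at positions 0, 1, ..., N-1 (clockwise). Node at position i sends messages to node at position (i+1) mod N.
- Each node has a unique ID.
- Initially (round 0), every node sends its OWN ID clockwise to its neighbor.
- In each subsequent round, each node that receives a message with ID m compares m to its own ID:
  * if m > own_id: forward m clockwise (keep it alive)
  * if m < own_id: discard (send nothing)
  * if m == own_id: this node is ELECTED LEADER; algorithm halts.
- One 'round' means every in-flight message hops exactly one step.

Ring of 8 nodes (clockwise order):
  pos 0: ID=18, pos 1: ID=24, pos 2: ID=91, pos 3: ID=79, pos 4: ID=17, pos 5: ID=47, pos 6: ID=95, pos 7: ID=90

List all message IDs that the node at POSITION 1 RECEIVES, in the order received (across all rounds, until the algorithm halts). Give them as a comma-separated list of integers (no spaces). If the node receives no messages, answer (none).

Answer: 18,90,95

Derivation:
Round 1: pos1(id24) recv 18: drop; pos2(id91) recv 24: drop; pos3(id79) recv 91: fwd; pos4(id17) recv 79: fwd; pos5(id47) recv 17: drop; pos6(id95) recv 47: drop; pos7(id90) recv 95: fwd; pos0(id18) recv 90: fwd
Round 2: pos4(id17) recv 91: fwd; pos5(id47) recv 79: fwd; pos0(id18) recv 95: fwd; pos1(id24) recv 90: fwd
Round 3: pos5(id47) recv 91: fwd; pos6(id95) recv 79: drop; pos1(id24) recv 95: fwd; pos2(id91) recv 90: drop
Round 4: pos6(id95) recv 91: drop; pos2(id91) recv 95: fwd
Round 5: pos3(id79) recv 95: fwd
Round 6: pos4(id17) recv 95: fwd
Round 7: pos5(id47) recv 95: fwd
Round 8: pos6(id95) recv 95: ELECTED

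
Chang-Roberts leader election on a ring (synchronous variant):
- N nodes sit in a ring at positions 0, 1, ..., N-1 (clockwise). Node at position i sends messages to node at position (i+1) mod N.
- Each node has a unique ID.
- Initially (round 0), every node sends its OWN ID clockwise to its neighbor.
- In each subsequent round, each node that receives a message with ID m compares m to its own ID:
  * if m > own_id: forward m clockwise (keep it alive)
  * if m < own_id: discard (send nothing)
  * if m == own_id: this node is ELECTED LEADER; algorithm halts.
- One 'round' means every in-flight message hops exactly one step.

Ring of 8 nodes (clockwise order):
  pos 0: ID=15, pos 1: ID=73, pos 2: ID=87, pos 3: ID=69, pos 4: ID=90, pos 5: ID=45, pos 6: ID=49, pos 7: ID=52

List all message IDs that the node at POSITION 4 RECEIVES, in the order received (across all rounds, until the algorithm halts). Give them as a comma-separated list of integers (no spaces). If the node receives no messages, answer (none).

Round 1: pos1(id73) recv 15: drop; pos2(id87) recv 73: drop; pos3(id69) recv 87: fwd; pos4(id90) recv 69: drop; pos5(id45) recv 90: fwd; pos6(id49) recv 45: drop; pos7(id52) recv 49: drop; pos0(id15) recv 52: fwd
Round 2: pos4(id90) recv 87: drop; pos6(id49) recv 90: fwd; pos1(id73) recv 52: drop
Round 3: pos7(id52) recv 90: fwd
Round 4: pos0(id15) recv 90: fwd
Round 5: pos1(id73) recv 90: fwd
Round 6: pos2(id87) recv 90: fwd
Round 7: pos3(id69) recv 90: fwd
Round 8: pos4(id90) recv 90: ELECTED

Answer: 69,87,90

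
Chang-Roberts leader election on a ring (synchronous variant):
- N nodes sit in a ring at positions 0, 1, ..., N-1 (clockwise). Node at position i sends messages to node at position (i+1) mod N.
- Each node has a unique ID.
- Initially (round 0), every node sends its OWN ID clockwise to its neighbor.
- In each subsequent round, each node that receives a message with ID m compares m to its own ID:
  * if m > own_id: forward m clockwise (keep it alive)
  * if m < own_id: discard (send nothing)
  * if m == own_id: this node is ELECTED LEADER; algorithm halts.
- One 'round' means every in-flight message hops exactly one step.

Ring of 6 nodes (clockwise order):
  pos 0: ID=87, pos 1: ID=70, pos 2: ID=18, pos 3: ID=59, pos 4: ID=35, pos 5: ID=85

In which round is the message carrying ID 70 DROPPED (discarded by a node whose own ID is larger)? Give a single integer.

Round 1: pos1(id70) recv 87: fwd; pos2(id18) recv 70: fwd; pos3(id59) recv 18: drop; pos4(id35) recv 59: fwd; pos5(id85) recv 35: drop; pos0(id87) recv 85: drop
Round 2: pos2(id18) recv 87: fwd; pos3(id59) recv 70: fwd; pos5(id85) recv 59: drop
Round 3: pos3(id59) recv 87: fwd; pos4(id35) recv 70: fwd
Round 4: pos4(id35) recv 87: fwd; pos5(id85) recv 70: drop
Round 5: pos5(id85) recv 87: fwd
Round 6: pos0(id87) recv 87: ELECTED
Message ID 70 originates at pos 1; dropped at pos 5 in round 4

Answer: 4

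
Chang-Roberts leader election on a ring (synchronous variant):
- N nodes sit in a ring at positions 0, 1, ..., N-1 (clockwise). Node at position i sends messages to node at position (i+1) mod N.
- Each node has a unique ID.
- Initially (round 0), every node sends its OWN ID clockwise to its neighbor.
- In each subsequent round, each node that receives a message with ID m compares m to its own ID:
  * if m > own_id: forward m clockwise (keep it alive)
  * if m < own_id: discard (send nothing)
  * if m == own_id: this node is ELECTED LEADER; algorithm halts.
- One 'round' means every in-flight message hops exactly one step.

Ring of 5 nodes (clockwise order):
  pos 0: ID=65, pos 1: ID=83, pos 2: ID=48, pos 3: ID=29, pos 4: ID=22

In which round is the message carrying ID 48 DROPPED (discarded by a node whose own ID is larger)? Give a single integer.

Answer: 3

Derivation:
Round 1: pos1(id83) recv 65: drop; pos2(id48) recv 83: fwd; pos3(id29) recv 48: fwd; pos4(id22) recv 29: fwd; pos0(id65) recv 22: drop
Round 2: pos3(id29) recv 83: fwd; pos4(id22) recv 48: fwd; pos0(id65) recv 29: drop
Round 3: pos4(id22) recv 83: fwd; pos0(id65) recv 48: drop
Round 4: pos0(id65) recv 83: fwd
Round 5: pos1(id83) recv 83: ELECTED
Message ID 48 originates at pos 2; dropped at pos 0 in round 3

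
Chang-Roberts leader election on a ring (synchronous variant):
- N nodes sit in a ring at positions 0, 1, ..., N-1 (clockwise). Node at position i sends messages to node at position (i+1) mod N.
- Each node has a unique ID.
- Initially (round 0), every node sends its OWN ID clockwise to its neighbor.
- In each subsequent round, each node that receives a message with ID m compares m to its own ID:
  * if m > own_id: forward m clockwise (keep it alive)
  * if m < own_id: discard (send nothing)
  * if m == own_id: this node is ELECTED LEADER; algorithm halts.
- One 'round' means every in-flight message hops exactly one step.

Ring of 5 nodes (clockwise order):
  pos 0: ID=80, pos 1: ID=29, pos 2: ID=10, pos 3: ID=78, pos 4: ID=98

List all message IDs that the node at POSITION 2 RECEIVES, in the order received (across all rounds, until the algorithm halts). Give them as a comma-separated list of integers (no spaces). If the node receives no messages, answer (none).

Round 1: pos1(id29) recv 80: fwd; pos2(id10) recv 29: fwd; pos3(id78) recv 10: drop; pos4(id98) recv 78: drop; pos0(id80) recv 98: fwd
Round 2: pos2(id10) recv 80: fwd; pos3(id78) recv 29: drop; pos1(id29) recv 98: fwd
Round 3: pos3(id78) recv 80: fwd; pos2(id10) recv 98: fwd
Round 4: pos4(id98) recv 80: drop; pos3(id78) recv 98: fwd
Round 5: pos4(id98) recv 98: ELECTED

Answer: 29,80,98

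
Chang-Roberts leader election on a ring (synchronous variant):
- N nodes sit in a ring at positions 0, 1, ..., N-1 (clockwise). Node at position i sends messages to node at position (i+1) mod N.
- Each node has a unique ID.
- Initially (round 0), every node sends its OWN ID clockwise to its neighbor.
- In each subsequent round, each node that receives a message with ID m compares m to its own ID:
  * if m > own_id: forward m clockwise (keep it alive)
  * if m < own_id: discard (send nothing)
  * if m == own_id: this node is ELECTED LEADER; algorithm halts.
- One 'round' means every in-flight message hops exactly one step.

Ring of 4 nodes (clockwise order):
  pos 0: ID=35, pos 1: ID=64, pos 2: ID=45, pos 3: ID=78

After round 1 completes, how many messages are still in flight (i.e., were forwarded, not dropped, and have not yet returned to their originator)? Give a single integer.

Answer: 2

Derivation:
Round 1: pos1(id64) recv 35: drop; pos2(id45) recv 64: fwd; pos3(id78) recv 45: drop; pos0(id35) recv 78: fwd
After round 1: 2 messages still in flight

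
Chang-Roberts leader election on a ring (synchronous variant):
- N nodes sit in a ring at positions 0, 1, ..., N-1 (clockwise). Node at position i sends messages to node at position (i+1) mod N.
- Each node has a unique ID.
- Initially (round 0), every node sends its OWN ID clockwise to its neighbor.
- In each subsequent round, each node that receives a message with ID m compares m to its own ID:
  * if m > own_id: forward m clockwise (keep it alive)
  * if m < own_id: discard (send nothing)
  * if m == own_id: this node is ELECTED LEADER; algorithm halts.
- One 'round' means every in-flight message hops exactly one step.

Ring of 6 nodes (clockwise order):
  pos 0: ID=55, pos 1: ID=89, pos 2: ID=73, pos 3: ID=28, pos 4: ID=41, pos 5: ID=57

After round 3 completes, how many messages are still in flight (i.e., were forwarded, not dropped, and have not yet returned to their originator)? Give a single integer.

Answer: 2

Derivation:
Round 1: pos1(id89) recv 55: drop; pos2(id73) recv 89: fwd; pos3(id28) recv 73: fwd; pos4(id41) recv 28: drop; pos5(id57) recv 41: drop; pos0(id55) recv 57: fwd
Round 2: pos3(id28) recv 89: fwd; pos4(id41) recv 73: fwd; pos1(id89) recv 57: drop
Round 3: pos4(id41) recv 89: fwd; pos5(id57) recv 73: fwd
After round 3: 2 messages still in flight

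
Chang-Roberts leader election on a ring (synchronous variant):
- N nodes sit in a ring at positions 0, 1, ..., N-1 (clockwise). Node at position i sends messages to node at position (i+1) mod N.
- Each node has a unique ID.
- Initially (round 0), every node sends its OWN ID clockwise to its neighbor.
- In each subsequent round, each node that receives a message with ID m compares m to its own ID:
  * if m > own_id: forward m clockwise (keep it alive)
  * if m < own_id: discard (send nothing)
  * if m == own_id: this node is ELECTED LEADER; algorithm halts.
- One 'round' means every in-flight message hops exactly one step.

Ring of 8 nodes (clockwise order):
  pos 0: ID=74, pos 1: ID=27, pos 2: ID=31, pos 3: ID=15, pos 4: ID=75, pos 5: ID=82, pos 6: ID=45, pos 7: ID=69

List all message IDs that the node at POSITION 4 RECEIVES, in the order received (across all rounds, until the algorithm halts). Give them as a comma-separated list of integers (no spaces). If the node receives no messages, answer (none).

Round 1: pos1(id27) recv 74: fwd; pos2(id31) recv 27: drop; pos3(id15) recv 31: fwd; pos4(id75) recv 15: drop; pos5(id82) recv 75: drop; pos6(id45) recv 82: fwd; pos7(id69) recv 45: drop; pos0(id74) recv 69: drop
Round 2: pos2(id31) recv 74: fwd; pos4(id75) recv 31: drop; pos7(id69) recv 82: fwd
Round 3: pos3(id15) recv 74: fwd; pos0(id74) recv 82: fwd
Round 4: pos4(id75) recv 74: drop; pos1(id27) recv 82: fwd
Round 5: pos2(id31) recv 82: fwd
Round 6: pos3(id15) recv 82: fwd
Round 7: pos4(id75) recv 82: fwd
Round 8: pos5(id82) recv 82: ELECTED

Answer: 15,31,74,82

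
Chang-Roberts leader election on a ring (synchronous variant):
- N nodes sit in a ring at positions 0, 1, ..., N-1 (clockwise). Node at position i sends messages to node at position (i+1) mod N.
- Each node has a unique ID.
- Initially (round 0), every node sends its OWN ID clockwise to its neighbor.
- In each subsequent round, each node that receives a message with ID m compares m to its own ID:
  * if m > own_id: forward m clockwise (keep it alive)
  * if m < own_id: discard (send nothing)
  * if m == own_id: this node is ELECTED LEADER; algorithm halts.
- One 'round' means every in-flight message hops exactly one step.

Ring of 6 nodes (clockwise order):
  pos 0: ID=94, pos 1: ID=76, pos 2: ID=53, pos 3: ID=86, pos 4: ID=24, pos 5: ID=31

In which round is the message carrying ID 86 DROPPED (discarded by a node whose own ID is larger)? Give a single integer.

Round 1: pos1(id76) recv 94: fwd; pos2(id53) recv 76: fwd; pos3(id86) recv 53: drop; pos4(id24) recv 86: fwd; pos5(id31) recv 24: drop; pos0(id94) recv 31: drop
Round 2: pos2(id53) recv 94: fwd; pos3(id86) recv 76: drop; pos5(id31) recv 86: fwd
Round 3: pos3(id86) recv 94: fwd; pos0(id94) recv 86: drop
Round 4: pos4(id24) recv 94: fwd
Round 5: pos5(id31) recv 94: fwd
Round 6: pos0(id94) recv 94: ELECTED
Message ID 86 originates at pos 3; dropped at pos 0 in round 3

Answer: 3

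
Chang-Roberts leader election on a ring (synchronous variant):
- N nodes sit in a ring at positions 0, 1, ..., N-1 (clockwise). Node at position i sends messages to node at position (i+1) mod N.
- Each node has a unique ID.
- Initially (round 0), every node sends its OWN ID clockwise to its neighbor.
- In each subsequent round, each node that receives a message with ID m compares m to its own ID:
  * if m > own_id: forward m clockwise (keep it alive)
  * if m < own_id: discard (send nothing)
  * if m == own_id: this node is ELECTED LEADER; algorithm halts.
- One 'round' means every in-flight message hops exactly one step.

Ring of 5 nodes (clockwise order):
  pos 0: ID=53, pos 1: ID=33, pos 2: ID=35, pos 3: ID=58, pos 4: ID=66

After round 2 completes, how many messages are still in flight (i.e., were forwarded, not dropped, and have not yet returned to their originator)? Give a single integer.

Round 1: pos1(id33) recv 53: fwd; pos2(id35) recv 33: drop; pos3(id58) recv 35: drop; pos4(id66) recv 58: drop; pos0(id53) recv 66: fwd
Round 2: pos2(id35) recv 53: fwd; pos1(id33) recv 66: fwd
After round 2: 2 messages still in flight

Answer: 2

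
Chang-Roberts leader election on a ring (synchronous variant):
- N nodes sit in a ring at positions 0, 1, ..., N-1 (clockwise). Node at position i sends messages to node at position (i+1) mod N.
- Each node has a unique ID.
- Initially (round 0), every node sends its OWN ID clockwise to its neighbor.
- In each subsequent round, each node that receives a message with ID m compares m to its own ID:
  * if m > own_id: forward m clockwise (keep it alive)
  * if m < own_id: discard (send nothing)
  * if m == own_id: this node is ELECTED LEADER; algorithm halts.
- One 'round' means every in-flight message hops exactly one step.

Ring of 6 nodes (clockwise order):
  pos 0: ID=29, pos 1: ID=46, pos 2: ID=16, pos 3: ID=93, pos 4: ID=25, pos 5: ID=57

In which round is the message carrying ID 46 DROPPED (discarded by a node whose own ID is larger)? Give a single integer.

Round 1: pos1(id46) recv 29: drop; pos2(id16) recv 46: fwd; pos3(id93) recv 16: drop; pos4(id25) recv 93: fwd; pos5(id57) recv 25: drop; pos0(id29) recv 57: fwd
Round 2: pos3(id93) recv 46: drop; pos5(id57) recv 93: fwd; pos1(id46) recv 57: fwd
Round 3: pos0(id29) recv 93: fwd; pos2(id16) recv 57: fwd
Round 4: pos1(id46) recv 93: fwd; pos3(id93) recv 57: drop
Round 5: pos2(id16) recv 93: fwd
Round 6: pos3(id93) recv 93: ELECTED
Message ID 46 originates at pos 1; dropped at pos 3 in round 2

Answer: 2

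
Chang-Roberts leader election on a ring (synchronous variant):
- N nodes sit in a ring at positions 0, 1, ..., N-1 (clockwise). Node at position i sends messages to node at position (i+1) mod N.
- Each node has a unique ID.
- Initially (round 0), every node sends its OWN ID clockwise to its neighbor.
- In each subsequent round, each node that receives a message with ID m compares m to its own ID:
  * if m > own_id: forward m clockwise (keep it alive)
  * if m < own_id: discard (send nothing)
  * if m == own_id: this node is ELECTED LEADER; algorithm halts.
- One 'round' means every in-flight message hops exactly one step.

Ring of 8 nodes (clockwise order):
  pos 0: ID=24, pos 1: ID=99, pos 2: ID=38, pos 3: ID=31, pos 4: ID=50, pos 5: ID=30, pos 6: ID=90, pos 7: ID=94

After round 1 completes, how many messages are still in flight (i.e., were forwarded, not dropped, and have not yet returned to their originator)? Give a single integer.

Round 1: pos1(id99) recv 24: drop; pos2(id38) recv 99: fwd; pos3(id31) recv 38: fwd; pos4(id50) recv 31: drop; pos5(id30) recv 50: fwd; pos6(id90) recv 30: drop; pos7(id94) recv 90: drop; pos0(id24) recv 94: fwd
After round 1: 4 messages still in flight

Answer: 4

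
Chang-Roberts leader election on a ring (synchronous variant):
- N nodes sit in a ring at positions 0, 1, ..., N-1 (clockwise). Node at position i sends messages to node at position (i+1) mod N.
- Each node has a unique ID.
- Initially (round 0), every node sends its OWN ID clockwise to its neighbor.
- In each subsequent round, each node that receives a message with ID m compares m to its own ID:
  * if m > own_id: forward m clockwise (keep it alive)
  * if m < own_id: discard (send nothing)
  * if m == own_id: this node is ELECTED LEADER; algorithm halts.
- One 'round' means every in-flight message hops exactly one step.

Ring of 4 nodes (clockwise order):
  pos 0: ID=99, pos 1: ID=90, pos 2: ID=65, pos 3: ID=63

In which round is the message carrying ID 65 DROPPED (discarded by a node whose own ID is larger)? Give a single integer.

Round 1: pos1(id90) recv 99: fwd; pos2(id65) recv 90: fwd; pos3(id63) recv 65: fwd; pos0(id99) recv 63: drop
Round 2: pos2(id65) recv 99: fwd; pos3(id63) recv 90: fwd; pos0(id99) recv 65: drop
Round 3: pos3(id63) recv 99: fwd; pos0(id99) recv 90: drop
Round 4: pos0(id99) recv 99: ELECTED
Message ID 65 originates at pos 2; dropped at pos 0 in round 2

Answer: 2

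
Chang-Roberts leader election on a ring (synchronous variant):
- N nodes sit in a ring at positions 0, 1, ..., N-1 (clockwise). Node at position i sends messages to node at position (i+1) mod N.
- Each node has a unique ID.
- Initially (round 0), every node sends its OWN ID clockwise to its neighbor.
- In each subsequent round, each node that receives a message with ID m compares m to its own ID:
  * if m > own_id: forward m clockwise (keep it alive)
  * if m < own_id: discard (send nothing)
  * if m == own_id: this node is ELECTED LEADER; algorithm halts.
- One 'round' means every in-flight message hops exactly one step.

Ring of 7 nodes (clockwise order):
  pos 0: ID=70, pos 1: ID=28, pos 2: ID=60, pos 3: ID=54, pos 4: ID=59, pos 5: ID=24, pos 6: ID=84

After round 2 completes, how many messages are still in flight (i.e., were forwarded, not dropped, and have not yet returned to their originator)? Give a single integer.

Answer: 3

Derivation:
Round 1: pos1(id28) recv 70: fwd; pos2(id60) recv 28: drop; pos3(id54) recv 60: fwd; pos4(id59) recv 54: drop; pos5(id24) recv 59: fwd; pos6(id84) recv 24: drop; pos0(id70) recv 84: fwd
Round 2: pos2(id60) recv 70: fwd; pos4(id59) recv 60: fwd; pos6(id84) recv 59: drop; pos1(id28) recv 84: fwd
After round 2: 3 messages still in flight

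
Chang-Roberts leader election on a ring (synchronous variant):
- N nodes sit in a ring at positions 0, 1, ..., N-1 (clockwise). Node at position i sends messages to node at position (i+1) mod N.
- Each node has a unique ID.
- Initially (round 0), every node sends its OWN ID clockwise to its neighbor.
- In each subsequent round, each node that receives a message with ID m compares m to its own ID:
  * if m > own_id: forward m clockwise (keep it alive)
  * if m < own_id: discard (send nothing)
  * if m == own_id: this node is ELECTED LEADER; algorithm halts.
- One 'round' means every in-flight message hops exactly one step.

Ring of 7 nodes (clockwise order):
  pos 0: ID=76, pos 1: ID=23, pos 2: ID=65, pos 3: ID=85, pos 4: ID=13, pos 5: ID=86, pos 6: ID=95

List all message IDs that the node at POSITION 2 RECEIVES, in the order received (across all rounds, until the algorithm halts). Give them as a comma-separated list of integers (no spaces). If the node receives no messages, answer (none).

Round 1: pos1(id23) recv 76: fwd; pos2(id65) recv 23: drop; pos3(id85) recv 65: drop; pos4(id13) recv 85: fwd; pos5(id86) recv 13: drop; pos6(id95) recv 86: drop; pos0(id76) recv 95: fwd
Round 2: pos2(id65) recv 76: fwd; pos5(id86) recv 85: drop; pos1(id23) recv 95: fwd
Round 3: pos3(id85) recv 76: drop; pos2(id65) recv 95: fwd
Round 4: pos3(id85) recv 95: fwd
Round 5: pos4(id13) recv 95: fwd
Round 6: pos5(id86) recv 95: fwd
Round 7: pos6(id95) recv 95: ELECTED

Answer: 23,76,95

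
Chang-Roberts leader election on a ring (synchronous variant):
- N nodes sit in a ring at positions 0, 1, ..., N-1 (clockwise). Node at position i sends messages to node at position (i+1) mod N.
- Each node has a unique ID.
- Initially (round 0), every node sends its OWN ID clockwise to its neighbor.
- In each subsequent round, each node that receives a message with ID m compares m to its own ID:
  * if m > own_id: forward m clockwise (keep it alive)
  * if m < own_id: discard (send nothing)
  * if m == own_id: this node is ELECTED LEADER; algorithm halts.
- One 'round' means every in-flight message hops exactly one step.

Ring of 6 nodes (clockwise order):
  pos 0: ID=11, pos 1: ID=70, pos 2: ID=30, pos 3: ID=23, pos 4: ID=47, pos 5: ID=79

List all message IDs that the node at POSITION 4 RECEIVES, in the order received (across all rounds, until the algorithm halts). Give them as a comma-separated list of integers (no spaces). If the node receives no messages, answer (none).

Answer: 23,30,70,79

Derivation:
Round 1: pos1(id70) recv 11: drop; pos2(id30) recv 70: fwd; pos3(id23) recv 30: fwd; pos4(id47) recv 23: drop; pos5(id79) recv 47: drop; pos0(id11) recv 79: fwd
Round 2: pos3(id23) recv 70: fwd; pos4(id47) recv 30: drop; pos1(id70) recv 79: fwd
Round 3: pos4(id47) recv 70: fwd; pos2(id30) recv 79: fwd
Round 4: pos5(id79) recv 70: drop; pos3(id23) recv 79: fwd
Round 5: pos4(id47) recv 79: fwd
Round 6: pos5(id79) recv 79: ELECTED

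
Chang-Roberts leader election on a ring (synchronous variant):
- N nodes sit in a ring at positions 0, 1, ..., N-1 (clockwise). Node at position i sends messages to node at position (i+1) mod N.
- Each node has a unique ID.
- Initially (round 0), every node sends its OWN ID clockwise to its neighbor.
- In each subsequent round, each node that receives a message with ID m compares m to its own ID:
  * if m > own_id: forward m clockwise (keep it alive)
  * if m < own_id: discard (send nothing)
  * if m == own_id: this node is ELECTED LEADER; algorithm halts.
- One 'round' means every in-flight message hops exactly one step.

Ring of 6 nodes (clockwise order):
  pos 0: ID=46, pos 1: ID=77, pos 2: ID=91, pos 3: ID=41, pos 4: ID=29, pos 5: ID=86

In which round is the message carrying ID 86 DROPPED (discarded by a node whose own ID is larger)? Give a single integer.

Round 1: pos1(id77) recv 46: drop; pos2(id91) recv 77: drop; pos3(id41) recv 91: fwd; pos4(id29) recv 41: fwd; pos5(id86) recv 29: drop; pos0(id46) recv 86: fwd
Round 2: pos4(id29) recv 91: fwd; pos5(id86) recv 41: drop; pos1(id77) recv 86: fwd
Round 3: pos5(id86) recv 91: fwd; pos2(id91) recv 86: drop
Round 4: pos0(id46) recv 91: fwd
Round 5: pos1(id77) recv 91: fwd
Round 6: pos2(id91) recv 91: ELECTED
Message ID 86 originates at pos 5; dropped at pos 2 in round 3

Answer: 3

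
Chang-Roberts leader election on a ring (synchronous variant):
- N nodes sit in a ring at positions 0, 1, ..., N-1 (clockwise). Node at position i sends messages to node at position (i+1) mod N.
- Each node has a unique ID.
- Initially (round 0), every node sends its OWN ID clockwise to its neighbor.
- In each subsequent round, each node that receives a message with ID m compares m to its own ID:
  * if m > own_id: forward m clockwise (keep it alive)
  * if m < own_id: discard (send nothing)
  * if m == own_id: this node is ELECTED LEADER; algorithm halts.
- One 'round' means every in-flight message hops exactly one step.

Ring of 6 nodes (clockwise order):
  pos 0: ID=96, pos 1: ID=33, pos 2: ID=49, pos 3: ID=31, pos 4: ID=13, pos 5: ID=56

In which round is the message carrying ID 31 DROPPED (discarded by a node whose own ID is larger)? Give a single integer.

Answer: 2

Derivation:
Round 1: pos1(id33) recv 96: fwd; pos2(id49) recv 33: drop; pos3(id31) recv 49: fwd; pos4(id13) recv 31: fwd; pos5(id56) recv 13: drop; pos0(id96) recv 56: drop
Round 2: pos2(id49) recv 96: fwd; pos4(id13) recv 49: fwd; pos5(id56) recv 31: drop
Round 3: pos3(id31) recv 96: fwd; pos5(id56) recv 49: drop
Round 4: pos4(id13) recv 96: fwd
Round 5: pos5(id56) recv 96: fwd
Round 6: pos0(id96) recv 96: ELECTED
Message ID 31 originates at pos 3; dropped at pos 5 in round 2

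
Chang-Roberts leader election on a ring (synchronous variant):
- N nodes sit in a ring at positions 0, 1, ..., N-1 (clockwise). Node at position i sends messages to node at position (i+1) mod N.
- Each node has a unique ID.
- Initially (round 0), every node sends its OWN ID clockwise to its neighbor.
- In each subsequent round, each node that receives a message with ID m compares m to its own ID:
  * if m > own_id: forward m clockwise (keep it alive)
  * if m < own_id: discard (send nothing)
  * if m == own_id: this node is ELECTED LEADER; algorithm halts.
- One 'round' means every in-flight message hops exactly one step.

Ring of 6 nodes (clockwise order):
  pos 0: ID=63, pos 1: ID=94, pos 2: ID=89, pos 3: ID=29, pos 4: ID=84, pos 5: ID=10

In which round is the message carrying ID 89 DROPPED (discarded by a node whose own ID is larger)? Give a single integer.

Round 1: pos1(id94) recv 63: drop; pos2(id89) recv 94: fwd; pos3(id29) recv 89: fwd; pos4(id84) recv 29: drop; pos5(id10) recv 84: fwd; pos0(id63) recv 10: drop
Round 2: pos3(id29) recv 94: fwd; pos4(id84) recv 89: fwd; pos0(id63) recv 84: fwd
Round 3: pos4(id84) recv 94: fwd; pos5(id10) recv 89: fwd; pos1(id94) recv 84: drop
Round 4: pos5(id10) recv 94: fwd; pos0(id63) recv 89: fwd
Round 5: pos0(id63) recv 94: fwd; pos1(id94) recv 89: drop
Round 6: pos1(id94) recv 94: ELECTED
Message ID 89 originates at pos 2; dropped at pos 1 in round 5

Answer: 5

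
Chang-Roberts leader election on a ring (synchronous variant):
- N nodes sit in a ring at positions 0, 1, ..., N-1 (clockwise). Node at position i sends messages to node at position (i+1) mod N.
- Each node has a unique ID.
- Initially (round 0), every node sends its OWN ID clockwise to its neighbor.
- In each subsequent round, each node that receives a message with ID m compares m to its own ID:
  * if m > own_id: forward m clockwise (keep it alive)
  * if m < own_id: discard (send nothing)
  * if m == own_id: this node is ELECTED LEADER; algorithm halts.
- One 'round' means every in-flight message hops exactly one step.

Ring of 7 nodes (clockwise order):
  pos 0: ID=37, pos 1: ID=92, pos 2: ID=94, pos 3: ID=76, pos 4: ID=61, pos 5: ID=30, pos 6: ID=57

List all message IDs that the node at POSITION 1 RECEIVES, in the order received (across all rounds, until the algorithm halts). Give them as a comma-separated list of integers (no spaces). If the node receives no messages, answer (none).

Answer: 37,57,61,76,94

Derivation:
Round 1: pos1(id92) recv 37: drop; pos2(id94) recv 92: drop; pos3(id76) recv 94: fwd; pos4(id61) recv 76: fwd; pos5(id30) recv 61: fwd; pos6(id57) recv 30: drop; pos0(id37) recv 57: fwd
Round 2: pos4(id61) recv 94: fwd; pos5(id30) recv 76: fwd; pos6(id57) recv 61: fwd; pos1(id92) recv 57: drop
Round 3: pos5(id30) recv 94: fwd; pos6(id57) recv 76: fwd; pos0(id37) recv 61: fwd
Round 4: pos6(id57) recv 94: fwd; pos0(id37) recv 76: fwd; pos1(id92) recv 61: drop
Round 5: pos0(id37) recv 94: fwd; pos1(id92) recv 76: drop
Round 6: pos1(id92) recv 94: fwd
Round 7: pos2(id94) recv 94: ELECTED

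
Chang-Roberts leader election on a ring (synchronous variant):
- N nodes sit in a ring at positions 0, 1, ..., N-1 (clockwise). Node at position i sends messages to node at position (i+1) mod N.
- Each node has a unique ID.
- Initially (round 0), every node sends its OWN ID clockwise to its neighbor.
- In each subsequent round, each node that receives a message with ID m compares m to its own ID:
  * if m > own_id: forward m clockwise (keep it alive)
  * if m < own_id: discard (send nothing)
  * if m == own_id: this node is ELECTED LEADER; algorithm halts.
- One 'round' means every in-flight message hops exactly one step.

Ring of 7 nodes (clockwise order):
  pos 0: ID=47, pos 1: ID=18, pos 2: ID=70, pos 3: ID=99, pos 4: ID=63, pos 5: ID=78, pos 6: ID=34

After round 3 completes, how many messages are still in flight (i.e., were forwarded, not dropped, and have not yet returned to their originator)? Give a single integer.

Round 1: pos1(id18) recv 47: fwd; pos2(id70) recv 18: drop; pos3(id99) recv 70: drop; pos4(id63) recv 99: fwd; pos5(id78) recv 63: drop; pos6(id34) recv 78: fwd; pos0(id47) recv 34: drop
Round 2: pos2(id70) recv 47: drop; pos5(id78) recv 99: fwd; pos0(id47) recv 78: fwd
Round 3: pos6(id34) recv 99: fwd; pos1(id18) recv 78: fwd
After round 3: 2 messages still in flight

Answer: 2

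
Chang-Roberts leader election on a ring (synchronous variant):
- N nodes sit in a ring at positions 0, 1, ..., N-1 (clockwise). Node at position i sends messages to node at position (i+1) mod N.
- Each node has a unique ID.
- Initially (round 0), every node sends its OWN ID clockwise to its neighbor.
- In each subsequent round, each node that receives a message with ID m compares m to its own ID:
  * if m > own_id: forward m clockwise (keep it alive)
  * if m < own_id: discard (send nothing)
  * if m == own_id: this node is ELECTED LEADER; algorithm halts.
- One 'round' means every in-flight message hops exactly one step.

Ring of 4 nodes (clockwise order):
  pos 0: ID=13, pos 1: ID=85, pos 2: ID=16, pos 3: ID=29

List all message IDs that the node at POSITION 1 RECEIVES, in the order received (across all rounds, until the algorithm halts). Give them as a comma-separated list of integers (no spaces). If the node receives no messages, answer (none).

Round 1: pos1(id85) recv 13: drop; pos2(id16) recv 85: fwd; pos3(id29) recv 16: drop; pos0(id13) recv 29: fwd
Round 2: pos3(id29) recv 85: fwd; pos1(id85) recv 29: drop
Round 3: pos0(id13) recv 85: fwd
Round 4: pos1(id85) recv 85: ELECTED

Answer: 13,29,85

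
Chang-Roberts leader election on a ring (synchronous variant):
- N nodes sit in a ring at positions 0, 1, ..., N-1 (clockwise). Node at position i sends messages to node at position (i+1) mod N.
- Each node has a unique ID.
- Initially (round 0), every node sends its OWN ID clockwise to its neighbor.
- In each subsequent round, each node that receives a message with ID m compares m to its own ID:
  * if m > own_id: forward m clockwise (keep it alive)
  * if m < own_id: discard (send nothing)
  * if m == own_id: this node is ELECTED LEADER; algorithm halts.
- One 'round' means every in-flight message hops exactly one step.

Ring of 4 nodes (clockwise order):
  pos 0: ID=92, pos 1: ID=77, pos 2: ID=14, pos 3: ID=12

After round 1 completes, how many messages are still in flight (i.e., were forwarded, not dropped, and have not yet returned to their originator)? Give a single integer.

Round 1: pos1(id77) recv 92: fwd; pos2(id14) recv 77: fwd; pos3(id12) recv 14: fwd; pos0(id92) recv 12: drop
After round 1: 3 messages still in flight

Answer: 3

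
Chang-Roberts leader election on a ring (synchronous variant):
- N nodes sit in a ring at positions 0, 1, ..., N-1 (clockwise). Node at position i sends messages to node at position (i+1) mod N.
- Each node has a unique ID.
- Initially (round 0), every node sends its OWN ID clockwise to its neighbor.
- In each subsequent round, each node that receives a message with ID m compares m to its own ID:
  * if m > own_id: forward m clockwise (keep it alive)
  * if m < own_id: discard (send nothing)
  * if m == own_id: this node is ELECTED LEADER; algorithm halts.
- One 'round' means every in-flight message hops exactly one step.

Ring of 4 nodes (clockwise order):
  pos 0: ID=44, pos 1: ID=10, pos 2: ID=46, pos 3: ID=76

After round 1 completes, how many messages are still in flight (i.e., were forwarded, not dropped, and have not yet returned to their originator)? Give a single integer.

Round 1: pos1(id10) recv 44: fwd; pos2(id46) recv 10: drop; pos3(id76) recv 46: drop; pos0(id44) recv 76: fwd
After round 1: 2 messages still in flight

Answer: 2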